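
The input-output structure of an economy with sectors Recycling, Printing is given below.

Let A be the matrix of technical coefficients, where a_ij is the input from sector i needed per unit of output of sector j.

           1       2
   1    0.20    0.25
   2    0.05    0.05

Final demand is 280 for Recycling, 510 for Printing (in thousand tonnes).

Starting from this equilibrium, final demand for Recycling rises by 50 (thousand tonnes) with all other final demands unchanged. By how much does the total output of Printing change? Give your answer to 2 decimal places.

Δx_2 = 3.34

I − A =
  [   0.80    -0.25]
  [  -0.05     0.95]
det(I−A) = (0.80)(0.95) − (-0.25)(-0.05) = 0.7475
adj(I−A) = [[0.95, 0.25], [0.05, 0.80]]
(I − A)⁻¹ = adj(I−A) / det(I−A) ≈
  [   1.2709     0.3344]
  [   0.0669     1.0702]
Δx = (I − A)⁻¹ Δd with Δd having +50 in the Recycling component and 0 elsewhere.
So Δx_2 = L_21 · (+50), where L_21 = adj(I−A)_21 / det(I−A) = 0.05 / 0.7475.
Δx_2 = 0.05 × (+50) / 0.7475 = 2.50 / 0.7475 ≈ 3.34.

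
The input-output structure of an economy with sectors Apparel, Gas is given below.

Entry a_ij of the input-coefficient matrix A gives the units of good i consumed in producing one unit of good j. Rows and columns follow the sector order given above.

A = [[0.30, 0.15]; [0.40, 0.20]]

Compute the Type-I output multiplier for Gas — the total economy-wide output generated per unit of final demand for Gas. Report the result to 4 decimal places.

m_G = 1.7000

I − A =
  [   0.70    -0.15]
  [  -0.40     0.80]
det(I−A) = (0.70)(0.80) − (-0.15)(-0.40) = 0.5000
adj(I−A) = [[0.80, 0.15], [0.40, 0.70]]
(I − A)⁻¹ = adj(I−A) / det(I−A) ≈
  [   1.60000     0.30000]
  [   0.80000     1.40000]
The output multiplier for sector j is the column-j sum of the Leontief inverse (I − A)⁻¹ = adj(I−A) / det(I−A).
Column G of adj(I−A): (0.15, 0.70); det(I−A) = 0.5000.
m_G = (0.15 + 0.70) / 0.5000 = 0.85 / 0.5000 = 1.7000.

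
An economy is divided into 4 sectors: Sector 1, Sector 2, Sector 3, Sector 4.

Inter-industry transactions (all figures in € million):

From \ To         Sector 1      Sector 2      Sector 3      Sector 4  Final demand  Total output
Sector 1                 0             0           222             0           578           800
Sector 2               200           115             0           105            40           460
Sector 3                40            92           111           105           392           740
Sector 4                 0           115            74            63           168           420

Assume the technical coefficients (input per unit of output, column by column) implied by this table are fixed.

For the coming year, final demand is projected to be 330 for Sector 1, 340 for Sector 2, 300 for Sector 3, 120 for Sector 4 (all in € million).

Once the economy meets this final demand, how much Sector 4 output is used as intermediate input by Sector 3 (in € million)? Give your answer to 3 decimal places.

Technical coefficients a_ij = z_ij / X_j:
  a_11 = 0/800 = 0.00, a_21 = 200/800 = 0.25, a_31 = 40/800 = 0.05, a_41 = 0/800 = 0.00
  a_12 = 0/460 = 0.00, a_22 = 115/460 = 0.25, a_32 = 92/460 = 0.20, a_42 = 115/460 = 0.25
  a_13 = 222/740 = 0.30, a_23 = 0/740 = 0.00, a_33 = 111/740 = 0.15, a_43 = 74/740 = 0.10
  a_14 = 0/420 = 0.00, a_24 = 105/420 = 0.25, a_34 = 105/420 = 0.25, a_44 = 63/420 = 0.15
I − A =
  [   1.00     0.00    -0.30     0.00]
  [  -0.25     0.75     0.00    -0.25]
  [  -0.05    -0.20     0.85    -0.25]
  [   0.00    -0.25    -0.10     0.85]
Compute the cofactors C_ij = (−1)^(i+j)·(3×3 minor ij) of I−A; the adjugate is their transpose:
adj(I−A) = Cᵀ =
  [ 0.465000   0.069750   0.172500   0.071250]
  [ 0.175625   0.684750   0.088750   0.227500]
  [ 0.086875   0.232500   0.575000   0.237500]
  [ 0.061875   0.228750   0.093750   0.611250]
det(I−A) = Σ_j (I−A)_1j·C_1j = (1.00)(0.465000) + (0.00)(0.175625) + (-0.30)(0.086875) + (0.00)(0.061875) = 0.4389375
(I − A)⁻¹ = adj(I−A) / det(I−A) ≈
  [   1.0594     0.1589     0.3930     0.1623]
  [   0.4001     1.5600     0.2022     0.5183]
  [   0.1979     0.5297     1.3100     0.5411]
  [   0.1410     0.5211     0.2136     1.3926]
First solve x = (I − A)⁻¹ d = adj(I−A)·d / det(I−A); in particular x_3 = (0.086875·330 + 0.232500·340 + 0.575000·300 + 0.237500·120) / 0.4389375 = 308.71875 / 0.4389375 ≈ 703.33191.
Intermediate flow from 4 to 3: z_43 = a_43 · x_3 = 0.10 × 308.71875 / 0.4389375 = 30.871875 / 0.4389375 ≈ 70.333.

z_43 = 70.333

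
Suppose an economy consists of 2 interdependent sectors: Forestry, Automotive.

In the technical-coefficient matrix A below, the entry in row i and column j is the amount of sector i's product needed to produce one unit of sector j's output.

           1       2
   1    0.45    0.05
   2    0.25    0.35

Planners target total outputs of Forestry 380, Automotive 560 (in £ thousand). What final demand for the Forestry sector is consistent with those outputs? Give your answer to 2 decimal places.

d_1 = 181.00

I − A =
  [   0.55    -0.05]
  [  -0.25     0.65]
d = (I − A) x:
  d_1 = (+0.55)·380 + (-0.05)·560 = 181.00
  d_2 = (-0.25)·380 + (+0.65)·560 = 269.00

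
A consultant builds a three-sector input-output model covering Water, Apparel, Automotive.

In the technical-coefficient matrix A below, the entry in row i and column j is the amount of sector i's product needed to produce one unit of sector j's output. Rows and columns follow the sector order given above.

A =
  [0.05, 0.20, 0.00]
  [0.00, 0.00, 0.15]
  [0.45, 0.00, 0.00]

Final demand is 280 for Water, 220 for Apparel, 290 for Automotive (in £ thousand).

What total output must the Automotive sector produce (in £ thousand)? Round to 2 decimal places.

I − A =
  [   0.95    -0.20     0.00]
  [   0.00     1.00    -0.15]
  [  -0.45     0.00     1.00]
Cofactors of I−A, C_ij = (−1)^(i+j)·(minor ij) (rows/columns in the sector order above):
  C_11 = (1.00)(1.00) − (-0.15)(0.00) = 1.0000
  C_12 = −[(0.00)(1.00) − (-0.15)(-0.45)] = 0.0675
  C_13 = (0.00)(0.00) − (1.00)(-0.45) = 0.4500
  C_21 = −[(-0.20)(1.00) − (0.00)(0.00)] = 0.2000
  C_22 = (0.95)(1.00) − (0.00)(-0.45) = 0.9500
  C_23 = −[(0.95)(0.00) − (-0.20)(-0.45)] = 0.0900
  C_31 = (-0.20)(-0.15) − (0.00)(1.00) = 0.0300
  C_32 = −[(0.95)(-0.15) − (0.00)(0.00)] = 0.1425
  C_33 = (0.95)(1.00) − (-0.20)(0.00) = 0.9500
det(I−A) = Σ_j (I−A)_1j·C_1j = (0.95)(1.0000) + (-0.20)(0.0675) + (0.00)(0.4500) = 0.9365
adj(I−A) = Cᵀ =
  [ 1.0000   0.2000   0.0300]
  [ 0.0675   0.9500   0.1425]
  [ 0.4500   0.0900   0.9500]
(I − A)⁻¹ = adj(I−A) / det(I−A) ≈
  [   1.0678     0.2136     0.0320]
  [   0.0721     1.0144     0.1522]
  [   0.4805     0.0961     1.0144]
x = (I − A)⁻¹ d = adj(I−A)·d / det(I−A), with det(I−A) = 0.9365:
  x_1 = (1.0000·280 + 0.2000·220 + 0.0300·290) / 0.9365 = 332.70 / 0.9365 ≈ 355.26
  x_2 = (0.0675·280 + 0.9500·220 + 0.1425·290) / 0.9365 = 269.225 / 0.9365 ≈ 287.48
  x_3 = (0.4500·280 + 0.0900·220 + 0.9500·290) / 0.9365 = 421.30 / 0.9365 ≈ 449.87

x_3 = 449.87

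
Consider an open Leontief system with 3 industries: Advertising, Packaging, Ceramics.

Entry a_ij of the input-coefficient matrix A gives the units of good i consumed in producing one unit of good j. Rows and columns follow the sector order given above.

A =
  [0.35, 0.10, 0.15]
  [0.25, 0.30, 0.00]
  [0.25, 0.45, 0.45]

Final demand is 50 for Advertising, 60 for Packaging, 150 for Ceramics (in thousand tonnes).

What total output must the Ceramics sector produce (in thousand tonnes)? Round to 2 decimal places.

x_C = 506.40

I − A =
  [   0.65    -0.10    -0.15]
  [  -0.25     0.70     0.00]
  [  -0.25    -0.45     0.55]
Cofactors of I−A, C_ij = (−1)^(i+j)·(minor ij) (rows/columns in the sector order above):
  C_11 = (0.70)(0.55) − (0.00)(-0.45) = 0.3850
  C_12 = −[(-0.25)(0.55) − (0.00)(-0.25)] = 0.1375
  C_13 = (-0.25)(-0.45) − (0.70)(-0.25) = 0.2875
  C_21 = −[(-0.10)(0.55) − (-0.15)(-0.45)] = 0.1225
  C_22 = (0.65)(0.55) − (-0.15)(-0.25) = 0.3200
  C_23 = −[(0.65)(-0.45) − (-0.10)(-0.25)] = 0.3175
  C_31 = (-0.10)(0.00) − (-0.15)(0.70) = 0.1050
  C_32 = −[(0.65)(0.00) − (-0.15)(-0.25)] = 0.0375
  C_33 = (0.65)(0.70) − (-0.10)(-0.25) = 0.4300
det(I−A) = Σ_j (I−A)_1j·C_1j = (0.65)(0.3850) + (-0.10)(0.1375) + (-0.15)(0.2875) = 0.193375
adj(I−A) = Cᵀ =
  [ 0.3850   0.1225   0.1050]
  [ 0.1375   0.3200   0.0375]
  [ 0.2875   0.3175   0.4300]
(I − A)⁻¹ = adj(I−A) / det(I−A) ≈
  [   1.9910     0.6335     0.5430]
  [   0.7111     1.6548     0.1939]
  [   1.4867     1.6419     2.2237]
x = (I − A)⁻¹ d = adj(I−A)·d / det(I−A), with det(I−A) = 0.193375:
  x_A = (0.3850·50 + 0.1225·60 + 0.1050·150) / 0.193375 = 42.35 / 0.193375 ≈ 219.00
  x_P = (0.1375·50 + 0.3200·60 + 0.0375·150) / 0.193375 = 31.70 / 0.193375 ≈ 163.93
  x_C = (0.2875·50 + 0.3175·60 + 0.4300·150) / 0.193375 = 97.925 / 0.193375 ≈ 506.40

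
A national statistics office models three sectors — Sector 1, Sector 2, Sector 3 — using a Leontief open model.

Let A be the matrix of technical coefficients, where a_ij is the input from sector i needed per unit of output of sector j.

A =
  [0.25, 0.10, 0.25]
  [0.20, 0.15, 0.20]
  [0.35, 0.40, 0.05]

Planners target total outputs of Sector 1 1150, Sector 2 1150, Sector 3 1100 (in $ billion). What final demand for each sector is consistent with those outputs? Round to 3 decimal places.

I − A =
  [   0.75    -0.10    -0.25]
  [  -0.20     0.85    -0.20]
  [  -0.35    -0.40     0.95]
d = (I − A) x:
  d_1 = (+0.75)·1150 + (-0.10)·1150 + (-0.25)·1100 = 472.500
  d_2 = (-0.20)·1150 + (+0.85)·1150 + (-0.20)·1100 = 527.500
  d_3 = (-0.35)·1150 + (-0.40)·1150 + (+0.95)·1100 = 182.500

d_1 = 472.500, d_2 = 527.500, d_3 = 182.500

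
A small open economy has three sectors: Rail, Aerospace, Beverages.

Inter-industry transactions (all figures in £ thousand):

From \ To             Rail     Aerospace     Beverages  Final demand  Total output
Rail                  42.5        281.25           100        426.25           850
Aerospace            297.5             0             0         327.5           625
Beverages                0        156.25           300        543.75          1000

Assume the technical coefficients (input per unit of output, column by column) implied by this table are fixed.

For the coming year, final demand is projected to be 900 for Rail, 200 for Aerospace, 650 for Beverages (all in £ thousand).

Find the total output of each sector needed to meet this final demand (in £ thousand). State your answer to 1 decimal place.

x_1 = 1397.4, x_2 = 689.1, x_3 = 1174.7

Technical coefficients a_ij = z_ij / X_j:
  a_11 = 42.5/850 = 0.05, a_21 = 297.5/850 = 0.35, a_31 = 0/850 = 0.00
  a_12 = 281.25/625 = 0.45, a_22 = 0/625 = 0.00, a_32 = 156.25/625 = 0.25
  a_13 = 100/1000 = 0.10, a_23 = 0/1000 = 0.00, a_33 = 300/1000 = 0.30
I − A =
  [   0.95    -0.45    -0.10]
  [  -0.35     1.00     0.00]
  [   0.00    -0.25     0.70]
Cofactors of I−A, C_ij = (−1)^(i+j)·(minor ij) (rows/columns in the sector order above):
  C_11 = (1.00)(0.70) − (0.00)(-0.25) = 0.7000
  C_12 = −[(-0.35)(0.70) − (0.00)(0.00)] = 0.2450
  C_13 = (-0.35)(-0.25) − (1.00)(0.00) = 0.0875
  C_21 = −[(-0.45)(0.70) − (-0.10)(-0.25)] = 0.3400
  C_22 = (0.95)(0.70) − (-0.10)(0.00) = 0.6650
  C_23 = −[(0.95)(-0.25) − (-0.45)(0.00)] = 0.2375
  C_31 = (-0.45)(0.00) − (-0.10)(1.00) = 0.1000
  C_32 = −[(0.95)(0.00) − (-0.10)(-0.35)] = 0.0350
  C_33 = (0.95)(1.00) − (-0.45)(-0.35) = 0.7925
det(I−A) = Σ_j (I−A)_1j·C_1j = (0.95)(0.7000) + (-0.45)(0.2450) + (-0.10)(0.0875) = 0.5460
adj(I−A) = Cᵀ =
  [ 0.7000   0.3400   0.1000]
  [ 0.2450   0.6650   0.0350]
  [ 0.0875   0.2375   0.7925]
(I − A)⁻¹ = adj(I−A) / det(I−A) ≈
  [   1.2821     0.6227     0.1832]
  [   0.4487     1.2179     0.0641]
  [   0.1603     0.4350     1.4515]
x = (I − A)⁻¹ d = adj(I−A)·d / det(I−A), with det(I−A) = 0.5460:
  x_1 = (0.7000·900 + 0.3400·200 + 0.1000·650) / 0.5460 = 763.00 / 0.5460 ≈ 1397.4
  x_2 = (0.2450·900 + 0.6650·200 + 0.0350·650) / 0.5460 = 376.25 / 0.5460 ≈ 689.1
  x_3 = (0.0875·900 + 0.2375·200 + 0.7925·650) / 0.5460 = 641.375 / 0.5460 ≈ 1174.7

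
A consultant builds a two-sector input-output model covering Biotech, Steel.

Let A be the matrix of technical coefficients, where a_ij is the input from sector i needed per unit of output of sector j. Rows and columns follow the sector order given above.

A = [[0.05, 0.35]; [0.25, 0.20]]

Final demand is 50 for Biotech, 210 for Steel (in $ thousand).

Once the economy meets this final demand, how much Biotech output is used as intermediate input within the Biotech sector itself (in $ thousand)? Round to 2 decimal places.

I − A =
  [   0.95    -0.35]
  [  -0.25     0.80]
det(I−A) = (0.95)(0.80) − (-0.35)(-0.25) = 0.6725
adj(I−A) = [[0.80, 0.35], [0.25, 0.95]]
(I − A)⁻¹ = adj(I−A) / det(I−A) ≈
  [   1.1896     0.5204]
  [   0.3717     1.4126]
First solve x = (I − A)⁻¹ d = adj(I−A)·d / det(I−A); in particular x_B = (0.80·50 + 0.35·210) / 0.6725 = 113.50 / 0.6725 ≈ 168.7732.
Intermediate flow from B to B: z_BB = a_BB · x_B = 0.05 × 113.50 / 0.6725 = 5.675 / 0.6725 ≈ 8.44.

z_BB = 8.44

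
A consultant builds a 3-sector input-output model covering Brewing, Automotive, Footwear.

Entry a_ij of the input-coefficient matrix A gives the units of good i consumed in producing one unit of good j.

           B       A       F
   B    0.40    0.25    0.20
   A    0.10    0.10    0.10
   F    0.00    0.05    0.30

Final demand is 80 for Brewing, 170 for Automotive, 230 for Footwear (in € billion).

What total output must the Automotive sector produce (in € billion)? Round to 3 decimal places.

I − A =
  [   0.60    -0.25    -0.20]
  [  -0.10     0.90    -0.10]
  [   0.00    -0.05     0.70]
Cofactors of I−A, C_ij = (−1)^(i+j)·(minor ij) (rows/columns in the sector order above):
  C_11 = (0.90)(0.70) − (-0.10)(-0.05) = 0.6250
  C_12 = −[(-0.10)(0.70) − (-0.10)(0.00)] = 0.0700
  C_13 = (-0.10)(-0.05) − (0.90)(0.00) = 0.0050
  C_21 = −[(-0.25)(0.70) − (-0.20)(-0.05)] = 0.1850
  C_22 = (0.60)(0.70) − (-0.20)(0.00) = 0.4200
  C_23 = −[(0.60)(-0.05) − (-0.25)(0.00)] = 0.0300
  C_31 = (-0.25)(-0.10) − (-0.20)(0.90) = 0.2050
  C_32 = −[(0.60)(-0.10) − (-0.20)(-0.10)] = 0.0800
  C_33 = (0.60)(0.90) − (-0.25)(-0.10) = 0.5150
det(I−A) = Σ_j (I−A)_1j·C_1j = (0.60)(0.6250) + (-0.25)(0.0700) + (-0.20)(0.0050) = 0.3565
adj(I−A) = Cᵀ =
  [ 0.6250   0.1850   0.2050]
  [ 0.0700   0.4200   0.0800]
  [ 0.0050   0.0300   0.5150]
(I − A)⁻¹ = adj(I−A) / det(I−A) ≈
  [   1.7532     0.5189     0.5750]
  [   0.1964     1.1781     0.2244]
  [   0.0140     0.0842     1.4446]
x = (I − A)⁻¹ d = adj(I−A)·d / det(I−A), with det(I−A) = 0.3565:
  x_B = (0.6250·80 + 0.1850·170 + 0.2050·230) / 0.3565 = 128.60 / 0.3565 ≈ 360.729
  x_A = (0.0700·80 + 0.4200·170 + 0.0800·230) / 0.3565 = 95.40 / 0.3565 ≈ 267.602
  x_F = (0.0050·80 + 0.0300·170 + 0.5150·230) / 0.3565 = 123.95 / 0.3565 ≈ 347.686

x_A = 267.602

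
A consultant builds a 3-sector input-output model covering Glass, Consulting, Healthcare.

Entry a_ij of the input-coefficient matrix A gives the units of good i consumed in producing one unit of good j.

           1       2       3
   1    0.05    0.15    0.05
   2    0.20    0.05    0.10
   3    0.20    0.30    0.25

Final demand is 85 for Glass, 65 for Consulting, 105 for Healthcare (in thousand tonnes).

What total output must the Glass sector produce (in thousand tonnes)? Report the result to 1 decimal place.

x_1 = 119.4

I − A =
  [   0.95    -0.15    -0.05]
  [  -0.20     0.95    -0.10]
  [  -0.20    -0.30     0.75]
Cofactors of I−A, C_ij = (−1)^(i+j)·(minor ij) (rows/columns in the sector order above):
  C_11 = (0.95)(0.75) − (-0.10)(-0.30) = 0.6825
  C_12 = −[(-0.20)(0.75) − (-0.10)(-0.20)] = 0.1700
  C_13 = (-0.20)(-0.30) − (0.95)(-0.20) = 0.2500
  C_21 = −[(-0.15)(0.75) − (-0.05)(-0.30)] = 0.1275
  C_22 = (0.95)(0.75) − (-0.05)(-0.20) = 0.7025
  C_23 = −[(0.95)(-0.30) − (-0.15)(-0.20)] = 0.3150
  C_31 = (-0.15)(-0.10) − (-0.05)(0.95) = 0.0625
  C_32 = −[(0.95)(-0.10) − (-0.05)(-0.20)] = 0.1050
  C_33 = (0.95)(0.95) − (-0.15)(-0.20) = 0.8725
det(I−A) = Σ_j (I−A)_1j·C_1j = (0.95)(0.6825) + (-0.15)(0.1700) + (-0.05)(0.2500) = 0.610375
adj(I−A) = Cᵀ =
  [ 0.6825   0.1275   0.0625]
  [ 0.1700   0.7025   0.1050]
  [ 0.2500   0.3150   0.8725]
(I − A)⁻¹ = adj(I−A) / det(I−A) ≈
  [   1.1182     0.2089     0.1024]
  [   0.2785     1.1509     0.1720]
  [   0.4096     0.5161     1.4294]
x = (I − A)⁻¹ d = adj(I−A)·d / det(I−A), with det(I−A) = 0.610375:
  x_1 = (0.6825·85 + 0.1275·65 + 0.0625·105) / 0.610375 = 72.8625 / 0.610375 ≈ 119.4
  x_2 = (0.1700·85 + 0.7025·65 + 0.1050·105) / 0.610375 = 71.1375 / 0.610375 ≈ 116.5
  x_3 = (0.2500·85 + 0.3150·65 + 0.8725·105) / 0.610375 = 133.3375 / 0.610375 ≈ 218.5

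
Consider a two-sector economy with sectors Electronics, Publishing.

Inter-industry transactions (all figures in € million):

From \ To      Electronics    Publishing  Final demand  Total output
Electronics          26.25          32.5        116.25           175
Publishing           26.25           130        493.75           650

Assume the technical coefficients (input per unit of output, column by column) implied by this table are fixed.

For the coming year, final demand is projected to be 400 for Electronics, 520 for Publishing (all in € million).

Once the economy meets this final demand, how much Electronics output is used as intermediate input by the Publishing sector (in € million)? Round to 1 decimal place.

Technical coefficients a_ij = z_ij / X_j:
  a_11 = 26.25/175 = 0.15, a_21 = 26.25/175 = 0.15
  a_12 = 32.5/650 = 0.05, a_22 = 130/650 = 0.20
I − A =
  [   0.85    -0.05]
  [  -0.15     0.80]
det(I−A) = (0.85)(0.80) − (-0.05)(-0.15) = 0.6725
adj(I−A) = [[0.80, 0.05], [0.15, 0.85]]
(I − A)⁻¹ = adj(I−A) / det(I−A) ≈
  [   1.1896     0.0743]
  [   0.2230     1.2639]
First solve x = (I − A)⁻¹ d = adj(I−A)·d / det(I−A); in particular x_2 = (0.15·400 + 0.85·520) / 0.6725 = 502.00 / 0.6725 ≈ 746.468.
Intermediate flow from 1 to 2: z_12 = a_12 · x_2 = 0.05 × 502.00 / 0.6725 = 25.10 / 0.6725 ≈ 37.3.

z_12 = 37.3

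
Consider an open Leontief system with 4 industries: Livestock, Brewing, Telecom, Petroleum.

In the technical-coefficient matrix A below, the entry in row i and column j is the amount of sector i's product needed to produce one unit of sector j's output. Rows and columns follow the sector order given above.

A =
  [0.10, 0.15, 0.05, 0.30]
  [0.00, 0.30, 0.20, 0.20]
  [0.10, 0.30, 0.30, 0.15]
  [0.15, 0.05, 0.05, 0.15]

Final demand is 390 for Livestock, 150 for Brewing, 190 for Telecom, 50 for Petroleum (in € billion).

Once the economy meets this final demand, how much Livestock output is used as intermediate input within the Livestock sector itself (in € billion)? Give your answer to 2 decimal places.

I − A =
  [   0.90    -0.15    -0.05    -0.30]
  [   0.00     0.70    -0.20    -0.20]
  [  -0.10    -0.30     0.70    -0.15]
  [  -0.15    -0.05    -0.05     0.85]
Compute the cofactors C_ij = (−1)^(i+j)·(3×3 minor ij) of I−A; the adjugate is their transpose:
adj(I−A) = Cᵀ =
  [ 0.348750   0.116250   0.069750   0.162750]
  [ 0.043500   0.490375   0.154500   0.158000]
  [ 0.083250   0.240375   0.490500   0.172500]
  [ 0.069000   0.063500   0.050250   0.380500]
det(I−A) = Σ_j (I−A)_1j·C_1j = (0.90)(0.348750) + (-0.15)(0.043500) + (-0.05)(0.083250) + (-0.30)(0.069000) = 0.2824875
(I − A)⁻¹ = adj(I−A) / det(I−A) ≈
  [   1.2346     0.4115     0.2469     0.5761]
  [   0.1540     1.7359     0.5469     0.5593]
  [   0.2947     0.8509     1.7364     0.6106]
  [   0.2443     0.2248     0.1779     1.3470]
First solve x = (I − A)⁻¹ d = adj(I−A)·d / det(I−A); in particular x_L = (0.348750·390 + 0.116250·150 + 0.069750·190 + 0.162750·50) / 0.2824875 = 174.84 / 0.2824875 ≈ 618.9300.
Intermediate flow from L to L: z_LL = a_LL · x_L = 0.10 × 174.84 / 0.2824875 = 17.484 / 0.2824875 ≈ 61.89.

z_LL = 61.89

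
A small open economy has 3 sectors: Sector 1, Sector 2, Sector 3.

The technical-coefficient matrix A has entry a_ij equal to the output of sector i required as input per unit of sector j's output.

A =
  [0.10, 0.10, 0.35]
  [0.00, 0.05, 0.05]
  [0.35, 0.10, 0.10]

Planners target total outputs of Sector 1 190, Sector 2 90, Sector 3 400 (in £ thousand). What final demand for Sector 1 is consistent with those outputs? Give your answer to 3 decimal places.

I − A =
  [   0.90    -0.10    -0.35]
  [   0.00     0.95    -0.05]
  [  -0.35    -0.10     0.90]
d = (I − A) x:
  d_1 = (+0.90)·190 + (-0.10)·90 + (-0.35)·400 = 22.000
  d_2 = (+0.00)·190 + (+0.95)·90 + (-0.05)·400 = 65.500
  d_3 = (-0.35)·190 + (-0.10)·90 + (+0.90)·400 = 284.500

d_1 = 22.000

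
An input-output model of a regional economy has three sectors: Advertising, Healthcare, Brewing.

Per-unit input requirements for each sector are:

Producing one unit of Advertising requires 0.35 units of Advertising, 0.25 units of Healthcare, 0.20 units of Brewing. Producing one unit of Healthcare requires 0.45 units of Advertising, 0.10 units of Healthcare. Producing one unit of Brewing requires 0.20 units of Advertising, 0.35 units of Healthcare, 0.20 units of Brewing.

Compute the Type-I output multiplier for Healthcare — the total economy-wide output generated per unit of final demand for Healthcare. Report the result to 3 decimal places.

m_H = 2.995

I − A =
  [   0.65    -0.45    -0.20]
  [  -0.25     0.90    -0.35]
  [  -0.20     0.00     0.80]
Cofactors of I−A, C_ij = (−1)^(i+j)·(minor ij) (rows/columns in the sector order above):
  C_11 = (0.90)(0.80) − (-0.35)(0.00) = 0.7200
  C_12 = −[(-0.25)(0.80) − (-0.35)(-0.20)] = 0.2700
  C_13 = (-0.25)(0.00) − (0.90)(-0.20) = 0.1800
  C_21 = −[(-0.45)(0.80) − (-0.20)(0.00)] = 0.3600
  C_22 = (0.65)(0.80) − (-0.20)(-0.20) = 0.4800
  C_23 = −[(0.65)(0.00) − (-0.45)(-0.20)] = 0.0900
  C_31 = (-0.45)(-0.35) − (-0.20)(0.90) = 0.3375
  C_32 = −[(0.65)(-0.35) − (-0.20)(-0.25)] = 0.2775
  C_33 = (0.65)(0.90) − (-0.45)(-0.25) = 0.4725
det(I−A) = Σ_j (I−A)_1j·C_1j = (0.65)(0.7200) + (-0.45)(0.2700) + (-0.20)(0.1800) = 0.3105
adj(I−A) = Cᵀ =
  [ 0.7200   0.3600   0.3375]
  [ 0.2700   0.4800   0.2775]
  [ 0.1800   0.0900   0.4725]
(I − A)⁻¹ = adj(I−A) / det(I−A) ≈
  [   2.3188     1.1594     1.0870]
  [   0.8696     1.5459     0.8937]
  [   0.5797     0.2899     1.5217]
The output multiplier for sector j is the column-j sum of the Leontief inverse (I − A)⁻¹ = adj(I−A) / det(I−A).
Column H of adj(I−A): (0.3600, 0.4800, 0.0900); det(I−A) = 0.3105.
m_H = (0.3600 + 0.4800 + 0.0900) / 0.3105 = 0.93 / 0.3105 ≈ 2.995.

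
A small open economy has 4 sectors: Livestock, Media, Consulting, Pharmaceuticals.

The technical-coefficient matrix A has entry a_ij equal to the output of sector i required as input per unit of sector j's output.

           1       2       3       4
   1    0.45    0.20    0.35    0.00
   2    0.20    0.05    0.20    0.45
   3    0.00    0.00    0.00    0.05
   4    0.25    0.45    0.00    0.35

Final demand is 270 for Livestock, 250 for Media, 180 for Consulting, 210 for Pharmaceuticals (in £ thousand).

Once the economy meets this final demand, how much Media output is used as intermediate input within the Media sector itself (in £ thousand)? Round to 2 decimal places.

I − A =
  [   0.55    -0.20    -0.35     0.00]
  [  -0.20     0.95    -0.20    -0.45]
  [   0.00     0.00     1.00    -0.05]
  [  -0.25    -0.45     0.00     0.65]
Compute the cofactors C_ij = (−1)^(i+j)·(3×3 minor ij) of I−A; the adjugate is their transpose:
adj(I−A) = Cᵀ =
  [ 0.410500   0.137875   0.171250   0.108625]
  [ 0.245000   0.353125   0.156375   0.256500]
  [ 0.016375   0.014875   0.179750   0.024125]
  [ 0.327500   0.297500   0.174125   0.482500]
det(I−A) = Σ_j (I−A)_1j·C_1j = (0.55)(0.410500) + (-0.20)(0.245000) + (-0.35)(0.016375) + (0.00)(0.327500) = 0.17104375
(I − A)⁻¹ = adj(I−A) / det(I−A) ≈
  [   2.4000     0.8061     1.0012     0.6351]
  [   1.4324     2.0645     0.9142     1.4996]
  [   0.0957     0.0870     1.0509     0.1410]
  [   1.9147     1.7393     1.0180     2.8209]
First solve x = (I − A)⁻¹ d = adj(I−A)·d / det(I−A); in particular x_2 = (0.245000·270 + 0.353125·250 + 0.156375·180 + 0.256500·210) / 0.17104375 = 236.44375 / 0.17104375 ≈ 1382.3583.
Intermediate flow from 2 to 2: z_22 = a_22 · x_2 = 0.05 × 236.44375 / 0.17104375 = 11.8221875 / 0.17104375 ≈ 69.12.

z_22 = 69.12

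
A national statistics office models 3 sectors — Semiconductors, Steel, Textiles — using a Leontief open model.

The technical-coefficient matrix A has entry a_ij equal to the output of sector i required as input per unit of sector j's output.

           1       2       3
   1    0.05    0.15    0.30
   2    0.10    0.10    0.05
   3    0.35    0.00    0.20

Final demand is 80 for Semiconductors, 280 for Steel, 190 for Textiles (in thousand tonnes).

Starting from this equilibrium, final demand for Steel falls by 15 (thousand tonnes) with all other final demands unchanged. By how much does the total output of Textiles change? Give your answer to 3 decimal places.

I − A =
  [   0.95    -0.15    -0.30]
  [  -0.10     0.90    -0.05]
  [  -0.35     0.00     0.80]
Cofactors of I−A, C_ij = (−1)^(i+j)·(minor ij) (rows/columns in the sector order above):
  C_11 = (0.90)(0.80) − (-0.05)(0.00) = 0.7200
  C_12 = −[(-0.10)(0.80) − (-0.05)(-0.35)] = 0.0975
  C_13 = (-0.10)(0.00) − (0.90)(-0.35) = 0.3150
  C_21 = −[(-0.15)(0.80) − (-0.30)(0.00)] = 0.1200
  C_22 = (0.95)(0.80) − (-0.30)(-0.35) = 0.6550
  C_23 = −[(0.95)(0.00) − (-0.15)(-0.35)] = 0.0525
  C_31 = (-0.15)(-0.05) − (-0.30)(0.90) = 0.2775
  C_32 = −[(0.95)(-0.05) − (-0.30)(-0.10)] = 0.0775
  C_33 = (0.95)(0.90) − (-0.15)(-0.10) = 0.8400
det(I−A) = Σ_j (I−A)_1j·C_1j = (0.95)(0.7200) + (-0.15)(0.0975) + (-0.30)(0.3150) = 0.574875
adj(I−A) = Cᵀ =
  [ 0.7200   0.1200   0.2775]
  [ 0.0975   0.6550   0.0775]
  [ 0.3150   0.0525   0.8400]
(I − A)⁻¹ = adj(I−A) / det(I−A) ≈
  [   1.2524     0.2087     0.4827]
  [   0.1696     1.1394     0.1348]
  [   0.5479     0.0913     1.4612]
Δx = (I − A)⁻¹ Δd with Δd having -15 in the Steel component and 0 elsewhere.
So Δx_3 = L_32 · (-15), where L_32 = adj(I−A)_32 / det(I−A) = 0.0525 / 0.574875.
Δx_3 = 0.0525 × (-15) / 0.574875 = -0.7875 / 0.574875 ≈ -1.370.

Δx_3 = -1.370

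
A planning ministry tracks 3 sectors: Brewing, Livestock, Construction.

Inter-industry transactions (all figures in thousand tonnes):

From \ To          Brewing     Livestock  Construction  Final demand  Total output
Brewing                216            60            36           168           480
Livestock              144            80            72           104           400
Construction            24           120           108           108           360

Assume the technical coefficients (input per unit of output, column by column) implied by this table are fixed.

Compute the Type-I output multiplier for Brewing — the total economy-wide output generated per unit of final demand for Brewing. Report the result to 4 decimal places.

Technical coefficients a_ij = z_ij / X_j:
  a_BB = 216/480 = 0.45, a_LB = 144/480 = 0.30, a_CB = 24/480 = 0.05
  a_BL = 60/400 = 0.15, a_LL = 80/400 = 0.20, a_CL = 120/400 = 0.30
  a_BC = 36/360 = 0.10, a_LC = 72/360 = 0.20, a_CC = 108/360 = 0.30
I − A =
  [   0.55    -0.15    -0.10]
  [  -0.30     0.80    -0.20]
  [  -0.05    -0.30     0.70]
Cofactors of I−A, C_ij = (−1)^(i+j)·(minor ij) (rows/columns in the sector order above):
  C_11 = (0.80)(0.70) − (-0.20)(-0.30) = 0.5000
  C_12 = −[(-0.30)(0.70) − (-0.20)(-0.05)] = 0.2200
  C_13 = (-0.30)(-0.30) − (0.80)(-0.05) = 0.1300
  C_21 = −[(-0.15)(0.70) − (-0.10)(-0.30)] = 0.1350
  C_22 = (0.55)(0.70) − (-0.10)(-0.05) = 0.3800
  C_23 = −[(0.55)(-0.30) − (-0.15)(-0.05)] = 0.1725
  C_31 = (-0.15)(-0.20) − (-0.10)(0.80) = 0.1100
  C_32 = −[(0.55)(-0.20) − (-0.10)(-0.30)] = 0.1400
  C_33 = (0.55)(0.80) − (-0.15)(-0.30) = 0.3950
det(I−A) = Σ_j (I−A)_1j·C_1j = (0.55)(0.5000) + (-0.15)(0.2200) + (-0.10)(0.1300) = 0.2290
adj(I−A) = Cᵀ =
  [ 0.5000   0.1350   0.1100]
  [ 0.2200   0.3800   0.1400]
  [ 0.1300   0.1725   0.3950]
(I − A)⁻¹ = adj(I−A) / det(I−A) ≈
  [   2.18341     0.58952     0.48035]
  [   0.96070     1.65939     0.61135]
  [   0.56769     0.75328     1.72489]
The output multiplier for sector j is the column-j sum of the Leontief inverse (I − A)⁻¹ = adj(I−A) / det(I−A).
Column B of adj(I−A): (0.5000, 0.2200, 0.1300); det(I−A) = 0.2290.
m_B = (0.5000 + 0.2200 + 0.1300) / 0.2290 = 0.85 / 0.2290 ≈ 3.7118.

m_B = 3.7118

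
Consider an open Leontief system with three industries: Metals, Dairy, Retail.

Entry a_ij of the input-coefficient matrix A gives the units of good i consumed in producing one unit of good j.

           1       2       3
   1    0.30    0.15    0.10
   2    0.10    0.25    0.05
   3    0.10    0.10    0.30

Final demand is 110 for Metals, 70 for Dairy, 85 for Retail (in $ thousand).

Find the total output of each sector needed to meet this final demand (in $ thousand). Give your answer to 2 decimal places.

I − A =
  [   0.70    -0.15    -0.10]
  [  -0.10     0.75    -0.05]
  [  -0.10    -0.10     0.70]
Cofactors of I−A, C_ij = (−1)^(i+j)·(minor ij) (rows/columns in the sector order above):
  C_11 = (0.75)(0.70) − (-0.05)(-0.10) = 0.5200
  C_12 = −[(-0.10)(0.70) − (-0.05)(-0.10)] = 0.0750
  C_13 = (-0.10)(-0.10) − (0.75)(-0.10) = 0.0850
  C_21 = −[(-0.15)(0.70) − (-0.10)(-0.10)] = 0.1150
  C_22 = (0.70)(0.70) − (-0.10)(-0.10) = 0.4800
  C_23 = −[(0.70)(-0.10) − (-0.15)(-0.10)] = 0.0850
  C_31 = (-0.15)(-0.05) − (-0.10)(0.75) = 0.0825
  C_32 = −[(0.70)(-0.05) − (-0.10)(-0.10)] = 0.0450
  C_33 = (0.70)(0.75) − (-0.15)(-0.10) = 0.5100
det(I−A) = Σ_j (I−A)_1j·C_1j = (0.70)(0.5200) + (-0.15)(0.0750) + (-0.10)(0.0850) = 0.34425
adj(I−A) = Cᵀ =
  [ 0.5200   0.1150   0.0825]
  [ 0.0750   0.4800   0.0450]
  [ 0.0850   0.0850   0.5100]
(I − A)⁻¹ = adj(I−A) / det(I−A) ≈
  [   1.5105     0.3341     0.2397]
  [   0.2179     1.3943     0.1307]
  [   0.2469     0.2469     1.4815]
x = (I − A)⁻¹ d = adj(I−A)·d / det(I−A), with det(I−A) = 0.34425:
  x_1 = (0.5200·110 + 0.1150·70 + 0.0825·85) / 0.34425 = 72.2625 / 0.34425 ≈ 209.91
  x_2 = (0.0750·110 + 0.4800·70 + 0.0450·85) / 0.34425 = 45.675 / 0.34425 ≈ 132.68
  x_3 = (0.0850·110 + 0.0850·70 + 0.5100·85) / 0.34425 = 58.65 / 0.34425 ≈ 170.37

x_1 = 209.91, x_2 = 132.68, x_3 = 170.37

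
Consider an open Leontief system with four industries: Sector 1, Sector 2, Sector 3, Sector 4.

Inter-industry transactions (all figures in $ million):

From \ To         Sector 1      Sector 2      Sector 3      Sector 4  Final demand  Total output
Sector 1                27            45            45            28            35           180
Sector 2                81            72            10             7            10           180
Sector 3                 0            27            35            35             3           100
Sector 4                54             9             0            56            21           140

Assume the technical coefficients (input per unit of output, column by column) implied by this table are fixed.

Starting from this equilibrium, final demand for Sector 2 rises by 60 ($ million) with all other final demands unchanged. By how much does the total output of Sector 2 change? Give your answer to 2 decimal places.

Δx_2 = 212.16

Technical coefficients a_ij = z_ij / X_j:
  a_11 = 27/180 = 0.15, a_21 = 81/180 = 0.45, a_31 = 0/180 = 0.00, a_41 = 54/180 = 0.30
  a_12 = 45/180 = 0.25, a_22 = 72/180 = 0.40, a_32 = 27/180 = 0.15, a_42 = 9/180 = 0.05
  a_13 = 45/100 = 0.45, a_23 = 10/100 = 0.10, a_33 = 35/100 = 0.35, a_43 = 0/100 = 0.00
  a_14 = 28/140 = 0.20, a_24 = 7/140 = 0.05, a_34 = 35/140 = 0.25, a_44 = 56/140 = 0.40
I − A =
  [   0.85    -0.25    -0.45    -0.20]
  [  -0.45     0.60    -0.10    -0.05]
  [   0.00    -0.15     0.65    -0.25]
  [  -0.30    -0.05     0.00     0.60]
Compute the cofactors C_ij = (−1)^(i+j)·(3×3 minor ij) of I−A; the adjugate is their transpose:
adj(I−A) = Cᵀ =
  [ 0.222125   0.150125   0.176875   0.160250]
  [ 0.192750   0.258750   0.173250   0.158000]
  [ 0.093375   0.096875   0.192125   0.119250]
  [ 0.127125   0.096625   0.102875   0.215250]
det(I−A) = Σ_j (I−A)_1j·C_1j = (0.85)(0.222125) + (-0.25)(0.192750) + (-0.45)(0.093375) + (-0.20)(0.127125) = 0.073175
(I − A)⁻¹ = adj(I−A) / det(I−A) ≈
  [   3.0355     2.0516     2.4172     2.1900]
  [   2.6341     3.5360     2.3676     2.1592]
  [   1.2761     1.3239     2.6256     1.6297]
  [   1.7373     1.3205     1.4059     2.9416]
Δx = (I − A)⁻¹ Δd with Δd having +60 in the Sector 2 component and 0 elsewhere.
So Δx_2 = L_22 · (+60), where L_22 = adj(I−A)_22 / det(I−A) = 0.258750 / 0.073175.
Δx_2 = 0.258750 × (+60) / 0.073175 = 15.525 / 0.073175 ≈ 212.16.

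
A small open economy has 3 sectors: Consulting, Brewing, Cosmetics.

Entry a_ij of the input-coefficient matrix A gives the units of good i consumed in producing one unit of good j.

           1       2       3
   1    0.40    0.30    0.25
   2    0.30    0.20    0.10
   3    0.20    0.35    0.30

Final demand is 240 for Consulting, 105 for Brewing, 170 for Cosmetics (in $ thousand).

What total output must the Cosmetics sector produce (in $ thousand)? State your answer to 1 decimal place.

I − A =
  [   0.60    -0.30    -0.25]
  [  -0.30     0.80    -0.10]
  [  -0.20    -0.35     0.70]
Cofactors of I−A, C_ij = (−1)^(i+j)·(minor ij) (rows/columns in the sector order above):
  C_11 = (0.80)(0.70) − (-0.10)(-0.35) = 0.5250
  C_12 = −[(-0.30)(0.70) − (-0.10)(-0.20)] = 0.2300
  C_13 = (-0.30)(-0.35) − (0.80)(-0.20) = 0.2650
  C_21 = −[(-0.30)(0.70) − (-0.25)(-0.35)] = 0.2975
  C_22 = (0.60)(0.70) − (-0.25)(-0.20) = 0.3700
  C_23 = −[(0.60)(-0.35) − (-0.30)(-0.20)] = 0.2700
  C_31 = (-0.30)(-0.10) − (-0.25)(0.80) = 0.2300
  C_32 = −[(0.60)(-0.10) − (-0.25)(-0.30)] = 0.1350
  C_33 = (0.60)(0.80) − (-0.30)(-0.30) = 0.3900
det(I−A) = Σ_j (I−A)_1j·C_1j = (0.60)(0.5250) + (-0.30)(0.2300) + (-0.25)(0.2650) = 0.17975
adj(I−A) = Cᵀ =
  [ 0.5250   0.2975   0.2300]
  [ 0.2300   0.3700   0.1350]
  [ 0.2650   0.2700   0.3900]
(I − A)⁻¹ = adj(I−A) / det(I−A) ≈
  [   2.9207     1.6551     1.2796]
  [   1.2796     2.0584     0.7510]
  [   1.4743     1.5021     2.1697]
x = (I − A)⁻¹ d = adj(I−A)·d / det(I−A), with det(I−A) = 0.17975:
  x_1 = (0.5250·240 + 0.2975·105 + 0.2300·170) / 0.17975 = 196.3375 / 0.17975 ≈ 1092.3
  x_2 = (0.2300·240 + 0.3700·105 + 0.1350·170) / 0.17975 = 117.00 / 0.17975 ≈ 650.9
  x_3 = (0.2650·240 + 0.2700·105 + 0.3900·170) / 0.17975 = 158.25 / 0.17975 ≈ 880.4

x_3 = 880.4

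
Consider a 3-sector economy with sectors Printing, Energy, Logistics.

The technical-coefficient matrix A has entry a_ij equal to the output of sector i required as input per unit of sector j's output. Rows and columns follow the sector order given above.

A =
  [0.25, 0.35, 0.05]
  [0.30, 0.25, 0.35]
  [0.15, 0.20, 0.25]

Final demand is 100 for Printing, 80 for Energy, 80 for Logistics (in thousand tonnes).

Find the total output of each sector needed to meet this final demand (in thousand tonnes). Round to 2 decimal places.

x_P = 318.07, x_E = 357.89, x_L = 265.72

I − A =
  [   0.75    -0.35    -0.05]
  [  -0.30     0.75    -0.35]
  [  -0.15    -0.20     0.75]
Cofactors of I−A, C_ij = (−1)^(i+j)·(minor ij) (rows/columns in the sector order above):
  C_11 = (0.75)(0.75) − (-0.35)(-0.20) = 0.4925
  C_12 = −[(-0.30)(0.75) − (-0.35)(-0.15)] = 0.2775
  C_13 = (-0.30)(-0.20) − (0.75)(-0.15) = 0.1725
  C_21 = −[(-0.35)(0.75) − (-0.05)(-0.20)] = 0.2725
  C_22 = (0.75)(0.75) − (-0.05)(-0.15) = 0.5550
  C_23 = −[(0.75)(-0.20) − (-0.35)(-0.15)] = 0.2025
  C_31 = (-0.35)(-0.35) − (-0.05)(0.75) = 0.1600
  C_32 = −[(0.75)(-0.35) − (-0.05)(-0.30)] = 0.2775
  C_33 = (0.75)(0.75) − (-0.35)(-0.30) = 0.4575
det(I−A) = Σ_j (I−A)_1j·C_1j = (0.75)(0.4925) + (-0.35)(0.2775) + (-0.05)(0.1725) = 0.263625
adj(I−A) = Cᵀ =
  [ 0.4925   0.2725   0.1600]
  [ 0.2775   0.5550   0.2775]
  [ 0.1725   0.2025   0.4575]
(I − A)⁻¹ = adj(I−A) / det(I−A) ≈
  [   1.8682     1.0337     0.6069]
  [   1.0526     2.1053     1.0526]
  [   0.6543     0.7681     1.7354]
x = (I − A)⁻¹ d = adj(I−A)·d / det(I−A), with det(I−A) = 0.263625:
  x_P = (0.4925·100 + 0.2725·80 + 0.1600·80) / 0.263625 = 83.85 / 0.263625 ≈ 318.07
  x_E = (0.2775·100 + 0.5550·80 + 0.2775·80) / 0.263625 = 94.35 / 0.263625 ≈ 357.89
  x_L = (0.1725·100 + 0.2025·80 + 0.4575·80) / 0.263625 = 70.05 / 0.263625 ≈ 265.72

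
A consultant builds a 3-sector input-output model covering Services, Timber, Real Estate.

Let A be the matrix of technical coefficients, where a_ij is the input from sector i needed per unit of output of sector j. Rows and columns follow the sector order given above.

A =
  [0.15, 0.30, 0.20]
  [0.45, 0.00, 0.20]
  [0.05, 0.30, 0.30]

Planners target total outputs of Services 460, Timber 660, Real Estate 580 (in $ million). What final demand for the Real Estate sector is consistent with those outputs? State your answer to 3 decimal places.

I − A =
  [   0.85    -0.30    -0.20]
  [  -0.45     1.00    -0.20]
  [  -0.05    -0.30     0.70]
d = (I − A) x:
  d_1 = (+0.85)·460 + (-0.30)·660 + (-0.20)·580 = 77.000
  d_2 = (-0.45)·460 + (+1.00)·660 + (-0.20)·580 = 337.000
  d_3 = (-0.05)·460 + (-0.30)·660 + (+0.70)·580 = 185.000

d_3 = 185.000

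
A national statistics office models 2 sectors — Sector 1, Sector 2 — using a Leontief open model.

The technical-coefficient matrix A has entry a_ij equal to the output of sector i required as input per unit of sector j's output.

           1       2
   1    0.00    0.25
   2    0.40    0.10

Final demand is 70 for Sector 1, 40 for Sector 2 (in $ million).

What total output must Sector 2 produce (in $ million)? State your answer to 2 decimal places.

I − A =
  [   1.00    -0.25]
  [  -0.40     0.90]
det(I−A) = (1.00)(0.90) − (-0.25)(-0.40) = 0.8000
adj(I−A) = [[0.90, 0.25], [0.40, 1.00]]
(I − A)⁻¹ = adj(I−A) / det(I−A) ≈
  [   1.1250     0.3125]
  [   0.5000     1.2500]
x = (I − A)⁻¹ d = adj(I−A)·d / det(I−A), with det(I−A) = 0.8000:
  x_1 = (0.90·70 + 0.25·40) / 0.8000 = 73.00 / 0.8000 = 91.25
  x_2 = (0.40·70 + 1.00·40) / 0.8000 = 68.00 / 0.8000 = 85.00

x_2 = 85.00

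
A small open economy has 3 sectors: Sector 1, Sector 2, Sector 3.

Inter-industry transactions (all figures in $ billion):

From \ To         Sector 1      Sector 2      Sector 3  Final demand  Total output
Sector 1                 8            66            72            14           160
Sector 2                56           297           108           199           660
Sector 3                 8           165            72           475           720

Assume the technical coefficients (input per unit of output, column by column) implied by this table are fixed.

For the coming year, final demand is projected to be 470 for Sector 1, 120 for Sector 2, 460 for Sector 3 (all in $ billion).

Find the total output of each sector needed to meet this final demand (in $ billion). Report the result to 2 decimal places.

Technical coefficients a_ij = z_ij / X_j:
  a_11 = 8/160 = 0.05, a_21 = 56/160 = 0.35, a_31 = 8/160 = 0.05
  a_12 = 66/660 = 0.10, a_22 = 297/660 = 0.45, a_32 = 165/660 = 0.25
  a_13 = 72/720 = 0.10, a_23 = 108/720 = 0.15, a_33 = 72/720 = 0.10
I − A =
  [   0.95    -0.10    -0.10]
  [  -0.35     0.55    -0.15]
  [  -0.05    -0.25     0.90]
Cofactors of I−A, C_ij = (−1)^(i+j)·(minor ij) (rows/columns in the sector order above):
  C_11 = (0.55)(0.90) − (-0.15)(-0.25) = 0.4575
  C_12 = −[(-0.35)(0.90) − (-0.15)(-0.05)] = 0.3225
  C_13 = (-0.35)(-0.25) − (0.55)(-0.05) = 0.1150
  C_21 = −[(-0.10)(0.90) − (-0.10)(-0.25)] = 0.1150
  C_22 = (0.95)(0.90) − (-0.10)(-0.05) = 0.8500
  C_23 = −[(0.95)(-0.25) − (-0.10)(-0.05)] = 0.2425
  C_31 = (-0.10)(-0.15) − (-0.10)(0.55) = 0.0700
  C_32 = −[(0.95)(-0.15) − (-0.10)(-0.35)] = 0.1775
  C_33 = (0.95)(0.55) − (-0.10)(-0.35) = 0.4875
det(I−A) = Σ_j (I−A)_1j·C_1j = (0.95)(0.4575) + (-0.10)(0.3225) + (-0.10)(0.1150) = 0.390875
adj(I−A) = Cᵀ =
  [ 0.4575   0.1150   0.0700]
  [ 0.3225   0.8500   0.1775]
  [ 0.1150   0.2425   0.4875]
(I − A)⁻¹ = adj(I−A) / det(I−A) ≈
  [   1.1705     0.2942     0.1791]
  [   0.8251     2.1746     0.4541]
  [   0.2942     0.6204     1.2472]
x = (I − A)⁻¹ d = adj(I−A)·d / det(I−A), with det(I−A) = 0.390875:
  x_1 = (0.4575·470 + 0.1150·120 + 0.0700·460) / 0.390875 = 261.025 / 0.390875 ≈ 667.80
  x_2 = (0.3225·470 + 0.8500·120 + 0.1775·460) / 0.390875 = 335.225 / 0.390875 ≈ 857.63
  x_3 = (0.1150·470 + 0.2425·120 + 0.4875·460) / 0.390875 = 307.40 / 0.390875 ≈ 786.44

x_1 = 667.80, x_2 = 857.63, x_3 = 786.44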